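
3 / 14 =0.21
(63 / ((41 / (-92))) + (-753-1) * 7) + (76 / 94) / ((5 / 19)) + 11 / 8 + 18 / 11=-4589813669 / 847880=-5413.28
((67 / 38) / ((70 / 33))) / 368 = 2211 / 978880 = 0.00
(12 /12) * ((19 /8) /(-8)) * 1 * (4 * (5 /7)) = -95 /112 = -0.85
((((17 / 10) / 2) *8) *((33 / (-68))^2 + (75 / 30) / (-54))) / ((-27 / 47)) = -1110281 / 495720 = -2.24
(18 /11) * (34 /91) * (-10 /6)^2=1700 /1001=1.70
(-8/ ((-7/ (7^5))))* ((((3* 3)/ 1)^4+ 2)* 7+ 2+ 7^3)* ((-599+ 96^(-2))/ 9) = -306747495269369/ 5184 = -59171970538.07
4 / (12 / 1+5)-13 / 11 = -177 / 187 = -0.95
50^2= 2500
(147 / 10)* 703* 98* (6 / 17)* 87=2643256098 / 85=31097130.56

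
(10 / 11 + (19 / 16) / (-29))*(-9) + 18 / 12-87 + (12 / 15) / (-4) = -2386459 / 25520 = -93.51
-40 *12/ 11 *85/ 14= -20400/ 77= -264.94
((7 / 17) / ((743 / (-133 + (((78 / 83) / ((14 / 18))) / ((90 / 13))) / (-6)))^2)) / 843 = 199124288067 / 12717070929427900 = 0.00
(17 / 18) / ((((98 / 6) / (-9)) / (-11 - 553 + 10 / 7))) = 100419 / 343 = 292.77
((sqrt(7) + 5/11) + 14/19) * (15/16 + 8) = 3237/304 + 143 * sqrt(7)/16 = 34.29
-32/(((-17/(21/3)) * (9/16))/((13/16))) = 2912/153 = 19.03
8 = 8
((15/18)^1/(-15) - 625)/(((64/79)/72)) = -888829/16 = -55551.81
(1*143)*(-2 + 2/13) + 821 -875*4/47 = 22679/47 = 482.53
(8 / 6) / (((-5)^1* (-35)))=4 / 525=0.01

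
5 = 5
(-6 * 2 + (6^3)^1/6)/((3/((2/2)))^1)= 8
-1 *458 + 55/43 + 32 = -18263/43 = -424.72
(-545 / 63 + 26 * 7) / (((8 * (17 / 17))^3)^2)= 0.00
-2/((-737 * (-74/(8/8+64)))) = -65/27269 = -0.00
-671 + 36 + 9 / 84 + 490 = -4057 / 28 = -144.89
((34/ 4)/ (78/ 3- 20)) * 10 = 85/ 6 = 14.17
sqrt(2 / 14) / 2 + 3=sqrt(7) / 14 + 3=3.19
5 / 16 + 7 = 117 / 16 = 7.31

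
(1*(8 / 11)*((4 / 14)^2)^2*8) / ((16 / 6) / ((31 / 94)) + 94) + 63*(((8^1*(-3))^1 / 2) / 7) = -13540238220 / 125373017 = -108.00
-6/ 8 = -3/ 4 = -0.75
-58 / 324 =-29 / 162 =-0.18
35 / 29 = 1.21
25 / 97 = 0.26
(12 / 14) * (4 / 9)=8 / 21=0.38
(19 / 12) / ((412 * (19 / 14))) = 7 / 2472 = 0.00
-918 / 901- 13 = -743 / 53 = -14.02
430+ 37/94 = 40457/94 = 430.39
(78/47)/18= 13/141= 0.09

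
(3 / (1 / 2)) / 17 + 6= 108 / 17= 6.35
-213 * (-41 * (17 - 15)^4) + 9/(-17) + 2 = 2375401/17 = 139729.47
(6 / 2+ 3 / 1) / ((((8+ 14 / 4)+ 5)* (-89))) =-4 / 979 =-0.00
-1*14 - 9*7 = -77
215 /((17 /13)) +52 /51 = 8437 /51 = 165.43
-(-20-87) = 107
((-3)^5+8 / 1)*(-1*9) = 2115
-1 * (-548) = 548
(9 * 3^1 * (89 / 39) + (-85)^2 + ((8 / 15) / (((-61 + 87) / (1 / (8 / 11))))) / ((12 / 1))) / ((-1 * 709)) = -34101371 / 3318120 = -10.28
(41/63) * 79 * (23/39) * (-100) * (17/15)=-25328980/7371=-3436.30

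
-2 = -2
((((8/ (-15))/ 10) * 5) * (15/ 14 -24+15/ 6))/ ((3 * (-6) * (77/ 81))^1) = -0.32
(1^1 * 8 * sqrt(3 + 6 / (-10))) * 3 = 48 * sqrt(15) / 5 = 37.18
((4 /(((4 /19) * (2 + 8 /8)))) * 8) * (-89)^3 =-107155288 /3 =-35718429.33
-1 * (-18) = 18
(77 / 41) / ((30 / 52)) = 2002 / 615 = 3.26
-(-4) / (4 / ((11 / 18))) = 11 / 18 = 0.61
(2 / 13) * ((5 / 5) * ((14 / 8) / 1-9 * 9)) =-317 / 26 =-12.19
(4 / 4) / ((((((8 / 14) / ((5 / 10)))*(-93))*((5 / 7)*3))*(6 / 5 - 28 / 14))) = 49 / 8928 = 0.01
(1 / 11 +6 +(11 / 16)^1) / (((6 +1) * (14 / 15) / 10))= 89475 / 8624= 10.38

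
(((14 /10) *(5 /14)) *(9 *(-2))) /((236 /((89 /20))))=-801 /4720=-0.17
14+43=57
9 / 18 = 1 / 2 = 0.50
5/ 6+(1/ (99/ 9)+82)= 5473/ 66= 82.92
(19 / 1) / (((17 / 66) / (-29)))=-2139.18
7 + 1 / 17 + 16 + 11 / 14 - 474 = -107137 / 238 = -450.16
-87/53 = -1.64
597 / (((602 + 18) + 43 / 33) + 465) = 0.55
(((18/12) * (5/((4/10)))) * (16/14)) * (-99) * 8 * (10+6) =-1900800/7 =-271542.86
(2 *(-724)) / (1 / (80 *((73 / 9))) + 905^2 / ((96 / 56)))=-25368960 / 8370435527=-0.00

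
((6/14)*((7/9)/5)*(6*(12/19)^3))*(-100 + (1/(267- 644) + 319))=285334272/12929215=22.07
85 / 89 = 0.96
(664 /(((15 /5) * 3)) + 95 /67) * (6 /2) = 45343 /201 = 225.59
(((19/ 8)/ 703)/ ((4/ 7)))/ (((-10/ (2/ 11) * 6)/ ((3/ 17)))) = -7/ 2214080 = -0.00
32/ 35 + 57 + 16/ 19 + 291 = 232588/ 665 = 349.76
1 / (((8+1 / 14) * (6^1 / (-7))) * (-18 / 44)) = 1078 / 3051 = 0.35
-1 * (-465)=465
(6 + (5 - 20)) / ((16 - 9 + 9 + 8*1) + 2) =-9 / 26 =-0.35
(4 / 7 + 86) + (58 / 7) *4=838 / 7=119.71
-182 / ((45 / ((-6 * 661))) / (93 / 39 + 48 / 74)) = 27003172 / 555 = 48654.36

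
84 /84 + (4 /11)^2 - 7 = -710 /121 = -5.87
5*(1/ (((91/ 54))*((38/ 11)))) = 1485/ 1729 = 0.86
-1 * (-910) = 910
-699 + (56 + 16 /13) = -8343 /13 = -641.77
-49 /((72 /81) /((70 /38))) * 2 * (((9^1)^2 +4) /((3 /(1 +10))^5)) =-23477209525 /2052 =-11441135.25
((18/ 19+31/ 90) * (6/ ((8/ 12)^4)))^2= 3557287449/ 2310400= 1539.68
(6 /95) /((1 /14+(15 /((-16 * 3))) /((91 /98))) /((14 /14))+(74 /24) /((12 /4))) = 39312 /474715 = 0.08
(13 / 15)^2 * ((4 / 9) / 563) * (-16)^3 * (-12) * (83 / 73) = 919273472 / 27741825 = 33.14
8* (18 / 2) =72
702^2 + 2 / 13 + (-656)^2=12000822 / 13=923140.15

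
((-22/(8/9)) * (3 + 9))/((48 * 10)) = -99/160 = -0.62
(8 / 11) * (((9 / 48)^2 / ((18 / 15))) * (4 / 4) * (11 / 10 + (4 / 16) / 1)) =81 / 2816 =0.03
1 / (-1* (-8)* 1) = 1 / 8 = 0.12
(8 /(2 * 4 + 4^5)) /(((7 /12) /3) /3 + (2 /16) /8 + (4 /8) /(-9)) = 576 /1849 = 0.31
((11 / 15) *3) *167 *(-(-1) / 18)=1837 / 90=20.41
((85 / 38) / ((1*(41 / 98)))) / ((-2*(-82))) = 4165 / 127756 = 0.03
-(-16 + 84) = -68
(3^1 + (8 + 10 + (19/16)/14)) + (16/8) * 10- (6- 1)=8083/224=36.08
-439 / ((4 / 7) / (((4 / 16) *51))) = -156723 / 16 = -9795.19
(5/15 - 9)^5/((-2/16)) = 95051008/243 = 391156.41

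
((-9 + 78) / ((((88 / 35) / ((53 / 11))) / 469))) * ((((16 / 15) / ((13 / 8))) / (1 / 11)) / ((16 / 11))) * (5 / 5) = 4001977 / 13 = 307844.38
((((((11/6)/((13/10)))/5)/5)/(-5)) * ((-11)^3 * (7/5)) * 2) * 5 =204974/975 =210.23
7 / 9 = 0.78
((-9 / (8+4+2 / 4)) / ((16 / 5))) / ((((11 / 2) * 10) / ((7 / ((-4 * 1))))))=63 / 8800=0.01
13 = 13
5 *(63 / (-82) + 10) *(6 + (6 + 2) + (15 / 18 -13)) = 41635 / 492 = 84.62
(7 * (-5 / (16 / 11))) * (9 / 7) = -495 / 16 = -30.94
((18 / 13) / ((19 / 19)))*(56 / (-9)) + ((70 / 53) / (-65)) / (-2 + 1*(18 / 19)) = -59227 / 6890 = -8.60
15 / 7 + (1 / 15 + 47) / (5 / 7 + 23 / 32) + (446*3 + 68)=48568463 / 33705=1440.99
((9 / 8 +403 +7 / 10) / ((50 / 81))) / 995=1311633 / 1990000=0.66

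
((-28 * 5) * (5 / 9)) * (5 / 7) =-500 / 9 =-55.56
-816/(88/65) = -6630/11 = -602.73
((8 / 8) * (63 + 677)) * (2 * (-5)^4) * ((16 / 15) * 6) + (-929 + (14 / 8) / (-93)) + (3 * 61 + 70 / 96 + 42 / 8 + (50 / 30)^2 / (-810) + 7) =2140312223351 / 361584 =5919266.96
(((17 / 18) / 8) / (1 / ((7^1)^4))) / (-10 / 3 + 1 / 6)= -40817 / 456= -89.51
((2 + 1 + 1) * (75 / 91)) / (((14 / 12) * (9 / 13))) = 4.08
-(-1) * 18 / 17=18 / 17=1.06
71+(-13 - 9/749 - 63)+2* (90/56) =-2693/1498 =-1.80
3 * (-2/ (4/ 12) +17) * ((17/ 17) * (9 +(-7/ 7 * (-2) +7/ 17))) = 376.59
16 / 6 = 8 / 3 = 2.67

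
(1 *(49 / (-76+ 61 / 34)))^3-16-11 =-438250277305 / 16060229667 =-27.29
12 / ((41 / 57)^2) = 38988 / 1681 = 23.19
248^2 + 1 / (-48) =2952191 / 48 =61503.98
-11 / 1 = -11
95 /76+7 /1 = 33 /4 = 8.25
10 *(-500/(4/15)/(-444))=3125/74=42.23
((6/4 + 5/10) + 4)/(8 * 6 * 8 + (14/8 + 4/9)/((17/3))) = 1224/78415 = 0.02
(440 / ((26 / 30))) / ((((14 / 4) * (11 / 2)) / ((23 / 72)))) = 2300 / 273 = 8.42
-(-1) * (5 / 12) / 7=5 / 84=0.06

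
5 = 5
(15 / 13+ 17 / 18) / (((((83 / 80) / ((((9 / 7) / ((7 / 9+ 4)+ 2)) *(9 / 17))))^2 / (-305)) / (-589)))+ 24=275087257231128 / 77361217297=3555.88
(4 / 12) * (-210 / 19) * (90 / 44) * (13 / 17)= -20475 / 3553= -5.76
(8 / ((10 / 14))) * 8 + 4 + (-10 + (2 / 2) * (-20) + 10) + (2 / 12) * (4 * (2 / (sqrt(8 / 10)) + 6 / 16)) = 2 * sqrt(5) / 3 + 1477 / 20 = 75.34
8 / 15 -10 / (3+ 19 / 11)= -1.58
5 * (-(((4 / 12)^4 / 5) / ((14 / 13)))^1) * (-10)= 65 / 567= 0.11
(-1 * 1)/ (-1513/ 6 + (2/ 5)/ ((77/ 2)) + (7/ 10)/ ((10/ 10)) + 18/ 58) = 33495/ 8412133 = 0.00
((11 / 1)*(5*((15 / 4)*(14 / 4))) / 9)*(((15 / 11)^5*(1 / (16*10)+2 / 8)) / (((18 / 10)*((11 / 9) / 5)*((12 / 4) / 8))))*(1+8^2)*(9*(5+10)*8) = 26561513671875 / 644204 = 41231525.53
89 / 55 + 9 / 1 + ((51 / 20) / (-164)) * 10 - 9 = 26387 / 18040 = 1.46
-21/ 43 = -0.49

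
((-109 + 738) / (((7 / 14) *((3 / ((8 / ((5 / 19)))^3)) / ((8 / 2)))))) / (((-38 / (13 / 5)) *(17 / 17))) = -6045485056 / 1875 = -3224258.70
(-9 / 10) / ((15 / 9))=-27 / 50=-0.54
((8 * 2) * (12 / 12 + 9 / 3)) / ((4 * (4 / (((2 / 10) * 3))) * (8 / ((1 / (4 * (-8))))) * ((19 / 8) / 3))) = -0.01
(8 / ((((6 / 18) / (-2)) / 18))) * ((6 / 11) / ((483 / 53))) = -91584 / 1771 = -51.71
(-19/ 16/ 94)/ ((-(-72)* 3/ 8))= -19/ 40608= -0.00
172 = 172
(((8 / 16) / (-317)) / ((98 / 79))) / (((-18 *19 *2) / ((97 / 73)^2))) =743311 / 226473376752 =0.00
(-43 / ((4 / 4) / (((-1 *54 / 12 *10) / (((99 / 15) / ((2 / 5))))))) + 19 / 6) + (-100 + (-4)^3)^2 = 1783085 / 66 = 27016.44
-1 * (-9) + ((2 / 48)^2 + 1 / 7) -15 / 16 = 33091 / 4032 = 8.21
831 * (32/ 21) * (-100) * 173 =-21906742.86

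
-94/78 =-47/39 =-1.21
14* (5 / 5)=14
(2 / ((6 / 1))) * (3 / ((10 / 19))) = 1.90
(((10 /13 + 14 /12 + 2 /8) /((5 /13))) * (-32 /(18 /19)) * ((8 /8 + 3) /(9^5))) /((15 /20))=-414656 /23914845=-0.02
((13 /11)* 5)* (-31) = -2015 /11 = -183.18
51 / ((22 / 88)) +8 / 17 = 3476 / 17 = 204.47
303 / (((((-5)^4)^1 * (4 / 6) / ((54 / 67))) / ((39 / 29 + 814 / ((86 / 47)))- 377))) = 2118036357 / 52218125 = 40.56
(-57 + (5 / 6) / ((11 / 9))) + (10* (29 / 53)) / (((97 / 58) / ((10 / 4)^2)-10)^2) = -816504593053 / 14512950144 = -56.26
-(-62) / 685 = 62 / 685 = 0.09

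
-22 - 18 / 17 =-392 / 17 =-23.06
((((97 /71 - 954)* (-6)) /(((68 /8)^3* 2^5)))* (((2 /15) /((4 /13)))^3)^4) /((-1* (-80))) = 1575812583429247397 /9886871676960000000000000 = 0.00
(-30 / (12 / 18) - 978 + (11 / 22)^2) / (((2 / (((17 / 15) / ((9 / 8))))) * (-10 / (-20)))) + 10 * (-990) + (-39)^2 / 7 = -10123823 / 945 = -10713.04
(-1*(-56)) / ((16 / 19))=66.50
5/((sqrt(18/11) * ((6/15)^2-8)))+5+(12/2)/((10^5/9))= 250027/50000-125 * sqrt(22)/1176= 4.50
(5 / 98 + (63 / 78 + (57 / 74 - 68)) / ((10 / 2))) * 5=-3118977 / 47138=-66.17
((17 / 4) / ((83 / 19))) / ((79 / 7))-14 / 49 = -36629 / 183596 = -0.20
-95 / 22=-4.32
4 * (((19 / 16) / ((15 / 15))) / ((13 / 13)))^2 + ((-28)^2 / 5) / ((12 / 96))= 403213 / 320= 1260.04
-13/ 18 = -0.72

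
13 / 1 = 13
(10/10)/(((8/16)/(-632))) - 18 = -1282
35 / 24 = 1.46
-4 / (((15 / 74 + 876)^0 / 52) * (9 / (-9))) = 208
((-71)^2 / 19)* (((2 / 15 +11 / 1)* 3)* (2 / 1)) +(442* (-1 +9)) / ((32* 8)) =26960099 / 1520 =17736.91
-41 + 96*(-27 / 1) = -2633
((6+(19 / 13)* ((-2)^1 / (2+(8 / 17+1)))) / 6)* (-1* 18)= -11868 / 767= -15.47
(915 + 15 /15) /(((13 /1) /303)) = 277548 /13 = 21349.85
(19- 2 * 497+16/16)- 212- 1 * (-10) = -1176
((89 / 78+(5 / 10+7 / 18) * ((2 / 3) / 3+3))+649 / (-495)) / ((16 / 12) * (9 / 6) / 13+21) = 2579 / 20250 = 0.13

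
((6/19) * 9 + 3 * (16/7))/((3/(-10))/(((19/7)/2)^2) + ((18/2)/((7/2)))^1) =20425/5072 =4.03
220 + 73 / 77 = 220.95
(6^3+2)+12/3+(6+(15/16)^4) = 14992833/65536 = 228.77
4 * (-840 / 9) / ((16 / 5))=-350 / 3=-116.67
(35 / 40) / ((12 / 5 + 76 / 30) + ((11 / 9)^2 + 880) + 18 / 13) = 36855 / 37394632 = 0.00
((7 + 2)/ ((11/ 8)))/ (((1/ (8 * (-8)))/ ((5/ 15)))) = -1536/ 11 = -139.64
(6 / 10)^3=27 / 125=0.22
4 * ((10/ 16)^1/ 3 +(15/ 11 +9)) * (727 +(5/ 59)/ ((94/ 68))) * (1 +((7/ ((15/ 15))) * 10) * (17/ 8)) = 1123534223023/ 244024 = 4604195.58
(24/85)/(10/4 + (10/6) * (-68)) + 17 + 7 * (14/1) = 6500231/56525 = 115.00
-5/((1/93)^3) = -4021785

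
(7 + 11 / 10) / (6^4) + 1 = 161 / 160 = 1.01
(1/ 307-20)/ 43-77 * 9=-9154432/ 13201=-693.47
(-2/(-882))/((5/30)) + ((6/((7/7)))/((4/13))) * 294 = 842753/147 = 5733.01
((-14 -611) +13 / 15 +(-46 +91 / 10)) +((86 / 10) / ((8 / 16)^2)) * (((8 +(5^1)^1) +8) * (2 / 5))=-372.07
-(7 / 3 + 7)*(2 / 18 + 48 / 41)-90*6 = -611024 / 1107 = -551.96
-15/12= -5/4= -1.25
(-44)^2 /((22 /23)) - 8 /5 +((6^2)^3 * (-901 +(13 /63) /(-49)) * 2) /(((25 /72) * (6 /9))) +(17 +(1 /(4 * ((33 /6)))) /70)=-27407058568907 /75460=-363199822.01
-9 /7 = -1.29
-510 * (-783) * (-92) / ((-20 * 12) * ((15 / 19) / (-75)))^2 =-5756314.22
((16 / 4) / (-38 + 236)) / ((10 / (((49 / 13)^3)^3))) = 1628413597910449 / 5249227189635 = 310.22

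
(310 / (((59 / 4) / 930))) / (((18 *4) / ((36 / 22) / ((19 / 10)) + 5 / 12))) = 77000125 / 221958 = 346.91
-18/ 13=-1.38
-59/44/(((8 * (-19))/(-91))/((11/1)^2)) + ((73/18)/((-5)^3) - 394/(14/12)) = -2082220969/4788000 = -434.88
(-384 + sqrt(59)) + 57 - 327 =-646.32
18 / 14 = 9 / 7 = 1.29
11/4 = 2.75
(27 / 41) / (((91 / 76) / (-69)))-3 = -152781 / 3731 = -40.95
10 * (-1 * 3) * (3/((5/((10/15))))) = -12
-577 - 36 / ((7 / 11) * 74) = -149641 / 259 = -577.76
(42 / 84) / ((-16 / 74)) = -37 / 16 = -2.31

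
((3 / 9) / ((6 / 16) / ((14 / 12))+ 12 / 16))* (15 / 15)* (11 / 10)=77 / 225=0.34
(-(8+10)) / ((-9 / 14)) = 28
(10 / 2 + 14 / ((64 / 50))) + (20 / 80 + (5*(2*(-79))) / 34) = -1917 / 272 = -7.05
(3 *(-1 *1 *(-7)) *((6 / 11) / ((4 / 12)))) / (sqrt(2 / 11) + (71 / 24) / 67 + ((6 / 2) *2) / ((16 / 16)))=843920208 / 147696749 - 139625856 *sqrt(22) / 1624664239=5.31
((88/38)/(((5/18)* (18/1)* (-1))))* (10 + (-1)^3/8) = -869/190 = -4.57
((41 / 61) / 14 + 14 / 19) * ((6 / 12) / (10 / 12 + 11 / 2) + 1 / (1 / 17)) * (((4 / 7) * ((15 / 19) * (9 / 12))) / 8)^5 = 1525127721046875 / 840820338133338816512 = 0.00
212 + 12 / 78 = 2758 / 13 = 212.15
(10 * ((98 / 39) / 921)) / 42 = 0.00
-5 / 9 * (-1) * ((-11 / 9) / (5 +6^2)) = -55 / 3321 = -0.02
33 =33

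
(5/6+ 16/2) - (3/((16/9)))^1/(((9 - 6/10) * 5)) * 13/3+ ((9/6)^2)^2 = 9221/672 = 13.72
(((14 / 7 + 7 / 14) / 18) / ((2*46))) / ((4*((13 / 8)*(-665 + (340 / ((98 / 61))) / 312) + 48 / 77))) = -2695 / 7704066522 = -0.00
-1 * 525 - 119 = -644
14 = 14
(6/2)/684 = 1/228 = 0.00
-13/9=-1.44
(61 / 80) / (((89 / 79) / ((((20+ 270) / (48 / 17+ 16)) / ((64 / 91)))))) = 216194797 / 14581760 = 14.83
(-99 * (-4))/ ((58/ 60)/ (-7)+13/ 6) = 13860/ 71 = 195.21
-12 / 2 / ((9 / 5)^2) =-50 / 27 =-1.85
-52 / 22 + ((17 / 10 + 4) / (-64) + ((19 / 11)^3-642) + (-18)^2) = -268584667 / 851840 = -315.30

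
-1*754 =-754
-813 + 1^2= -812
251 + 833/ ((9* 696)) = 1573097/ 6264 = 251.13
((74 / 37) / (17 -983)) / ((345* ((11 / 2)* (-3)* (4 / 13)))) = 13 / 10997910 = 0.00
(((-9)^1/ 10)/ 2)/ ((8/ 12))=-27/ 40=-0.68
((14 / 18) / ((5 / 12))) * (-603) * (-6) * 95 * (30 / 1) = 19247760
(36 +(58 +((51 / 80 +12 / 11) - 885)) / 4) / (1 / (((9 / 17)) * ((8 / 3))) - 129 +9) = 1798557 / 1259720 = 1.43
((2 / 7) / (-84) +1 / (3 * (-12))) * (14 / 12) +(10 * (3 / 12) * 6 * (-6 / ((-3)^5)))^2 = 4115 / 40824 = 0.10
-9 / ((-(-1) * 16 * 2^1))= -9 / 32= -0.28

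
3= 3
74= 74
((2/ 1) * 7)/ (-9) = -14/ 9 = -1.56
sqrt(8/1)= 2 * sqrt(2)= 2.83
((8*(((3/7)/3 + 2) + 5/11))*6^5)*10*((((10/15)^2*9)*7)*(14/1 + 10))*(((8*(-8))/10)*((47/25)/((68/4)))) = -143709437952/187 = -768499668.19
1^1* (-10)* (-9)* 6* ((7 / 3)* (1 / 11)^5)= 0.01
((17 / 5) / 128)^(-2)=409600 / 289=1417.30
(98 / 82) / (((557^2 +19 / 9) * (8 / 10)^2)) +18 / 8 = 824277357 / 366344512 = 2.25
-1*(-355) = 355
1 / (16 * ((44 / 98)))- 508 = -178767 / 352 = -507.86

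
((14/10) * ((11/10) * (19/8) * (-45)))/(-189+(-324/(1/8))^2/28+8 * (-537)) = -30723/43952560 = -0.00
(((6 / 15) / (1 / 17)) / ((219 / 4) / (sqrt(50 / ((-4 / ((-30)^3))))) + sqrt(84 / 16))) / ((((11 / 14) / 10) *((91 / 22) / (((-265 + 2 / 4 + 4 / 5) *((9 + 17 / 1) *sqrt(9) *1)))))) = -1291075200 / (73 *sqrt(15) + 1500 *sqrt(21)) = -180403.65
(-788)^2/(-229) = -620944/229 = -2711.55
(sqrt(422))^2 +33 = 455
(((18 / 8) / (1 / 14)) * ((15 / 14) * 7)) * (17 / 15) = 1071 / 4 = 267.75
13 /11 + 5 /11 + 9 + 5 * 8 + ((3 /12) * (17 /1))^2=12091 /176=68.70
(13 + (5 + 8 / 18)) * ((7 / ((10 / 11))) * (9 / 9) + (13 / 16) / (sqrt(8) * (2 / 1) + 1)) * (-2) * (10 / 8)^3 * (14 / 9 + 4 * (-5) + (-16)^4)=-11642598200425 / 321408-39765061375 * sqrt(2) / 80352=-36923609.11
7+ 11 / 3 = 10.67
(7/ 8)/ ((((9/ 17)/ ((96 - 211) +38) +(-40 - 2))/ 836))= -1915067/ 109974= -17.41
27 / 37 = 0.73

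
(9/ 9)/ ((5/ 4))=4/ 5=0.80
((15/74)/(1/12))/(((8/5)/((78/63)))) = 975/518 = 1.88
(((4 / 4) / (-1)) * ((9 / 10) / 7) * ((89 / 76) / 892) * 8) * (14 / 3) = -267 / 42370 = -0.01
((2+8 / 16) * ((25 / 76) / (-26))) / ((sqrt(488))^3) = -125 * sqrt(122) / 470572544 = -0.00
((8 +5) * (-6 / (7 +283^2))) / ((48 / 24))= -39 / 80096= -0.00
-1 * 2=-2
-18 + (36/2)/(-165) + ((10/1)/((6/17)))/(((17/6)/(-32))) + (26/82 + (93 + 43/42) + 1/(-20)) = -9236809/37884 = -243.82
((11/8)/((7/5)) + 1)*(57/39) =2109/728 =2.90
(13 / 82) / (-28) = -13 / 2296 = -0.01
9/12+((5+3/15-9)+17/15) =-23/12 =-1.92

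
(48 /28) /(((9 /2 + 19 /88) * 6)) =176 /2905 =0.06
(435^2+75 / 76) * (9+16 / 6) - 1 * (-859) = 167845659 / 76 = 2208495.51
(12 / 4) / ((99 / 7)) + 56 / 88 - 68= -67.15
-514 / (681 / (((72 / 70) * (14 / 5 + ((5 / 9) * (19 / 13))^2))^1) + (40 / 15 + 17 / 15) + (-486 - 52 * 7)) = 2434005880 / 3100786529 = 0.78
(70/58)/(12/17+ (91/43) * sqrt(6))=-2200310/68116157+ 39579995 * sqrt(6)/408696942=0.20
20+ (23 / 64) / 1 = 20.36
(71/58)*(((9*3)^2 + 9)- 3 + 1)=26128/29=900.97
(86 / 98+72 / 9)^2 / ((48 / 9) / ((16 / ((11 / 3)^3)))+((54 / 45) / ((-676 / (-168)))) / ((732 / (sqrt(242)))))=447949757549311875 / 93397644628081423 -191980160467875 * sqrt(2) / 146767727272699379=4.79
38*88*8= 26752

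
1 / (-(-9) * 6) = 1 / 54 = 0.02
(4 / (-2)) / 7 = -2 / 7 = -0.29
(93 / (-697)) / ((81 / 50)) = -1550 / 18819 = -0.08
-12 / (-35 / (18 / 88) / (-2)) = -54 / 385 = -0.14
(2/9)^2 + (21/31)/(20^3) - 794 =-15948878299/20088000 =-793.95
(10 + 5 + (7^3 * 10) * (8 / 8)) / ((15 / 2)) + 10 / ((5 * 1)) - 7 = 1363 / 3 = 454.33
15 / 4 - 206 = -809 / 4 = -202.25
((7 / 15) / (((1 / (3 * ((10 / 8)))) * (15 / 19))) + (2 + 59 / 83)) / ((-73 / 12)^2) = 294468 / 2211535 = 0.13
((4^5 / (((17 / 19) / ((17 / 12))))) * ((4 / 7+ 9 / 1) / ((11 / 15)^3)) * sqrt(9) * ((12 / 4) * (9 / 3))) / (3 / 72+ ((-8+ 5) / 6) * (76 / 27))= -777929.60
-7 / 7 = -1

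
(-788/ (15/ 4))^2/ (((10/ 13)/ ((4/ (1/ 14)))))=3214558.09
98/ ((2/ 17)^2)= 14161/ 2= 7080.50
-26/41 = -0.63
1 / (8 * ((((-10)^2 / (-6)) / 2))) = -3 / 200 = -0.02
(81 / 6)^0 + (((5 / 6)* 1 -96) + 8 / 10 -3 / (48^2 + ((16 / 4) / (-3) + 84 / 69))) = -222637789 / 2384520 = -93.37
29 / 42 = 0.69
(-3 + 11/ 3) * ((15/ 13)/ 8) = 5/ 52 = 0.10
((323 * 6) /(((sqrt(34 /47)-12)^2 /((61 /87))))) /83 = 87047854 /(2407 * (564-sqrt(1598))^2) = 0.13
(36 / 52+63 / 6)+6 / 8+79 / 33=24601 / 1716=14.34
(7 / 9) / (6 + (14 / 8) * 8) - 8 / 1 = -1433 / 180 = -7.96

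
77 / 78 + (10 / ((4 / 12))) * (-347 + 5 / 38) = -15420307 / 1482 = -10405.07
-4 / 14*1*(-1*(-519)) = -1038 / 7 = -148.29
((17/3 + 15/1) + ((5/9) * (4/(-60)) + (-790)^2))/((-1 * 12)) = -16851257/324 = -52010.05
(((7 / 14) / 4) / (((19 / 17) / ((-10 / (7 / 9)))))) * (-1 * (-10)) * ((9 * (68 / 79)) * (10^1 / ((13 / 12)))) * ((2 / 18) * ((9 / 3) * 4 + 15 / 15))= -1485.30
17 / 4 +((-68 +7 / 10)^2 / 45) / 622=12348679 / 2799000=4.41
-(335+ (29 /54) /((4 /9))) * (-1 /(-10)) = -8069 /240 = -33.62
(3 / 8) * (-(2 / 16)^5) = -3 / 262144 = -0.00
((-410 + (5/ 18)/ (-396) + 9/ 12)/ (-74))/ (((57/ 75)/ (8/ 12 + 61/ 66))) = 2552496625/ 220483296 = 11.58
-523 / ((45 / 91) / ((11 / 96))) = -523523 / 4320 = -121.19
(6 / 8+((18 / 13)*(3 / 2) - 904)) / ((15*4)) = -46861 / 3120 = -15.02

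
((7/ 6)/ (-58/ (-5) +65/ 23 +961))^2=648025/ 452988225936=0.00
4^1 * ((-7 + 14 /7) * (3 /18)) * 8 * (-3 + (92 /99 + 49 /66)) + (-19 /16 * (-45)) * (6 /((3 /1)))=338095 /2376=142.30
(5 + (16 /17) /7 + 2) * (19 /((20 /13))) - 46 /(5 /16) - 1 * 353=-980773 /2380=-412.09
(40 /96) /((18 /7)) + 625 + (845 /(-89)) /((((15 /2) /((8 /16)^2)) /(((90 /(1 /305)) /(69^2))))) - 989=-3718604909 /10169496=-365.66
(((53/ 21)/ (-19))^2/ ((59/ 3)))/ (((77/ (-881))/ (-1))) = 2474729/ 241083381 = 0.01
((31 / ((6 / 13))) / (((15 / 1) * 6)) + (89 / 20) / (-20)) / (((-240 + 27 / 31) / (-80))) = 0.18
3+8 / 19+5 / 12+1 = 1103 / 228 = 4.84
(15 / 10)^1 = 3 / 2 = 1.50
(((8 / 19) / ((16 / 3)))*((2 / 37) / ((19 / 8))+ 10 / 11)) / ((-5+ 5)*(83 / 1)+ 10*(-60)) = -3603 / 29385400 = -0.00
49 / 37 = 1.32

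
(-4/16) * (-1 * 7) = 7/4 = 1.75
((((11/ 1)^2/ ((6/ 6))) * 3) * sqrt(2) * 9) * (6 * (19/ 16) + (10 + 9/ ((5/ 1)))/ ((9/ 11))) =2815791 * sqrt(2)/ 40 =99553.25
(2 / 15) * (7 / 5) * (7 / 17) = 98 / 1275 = 0.08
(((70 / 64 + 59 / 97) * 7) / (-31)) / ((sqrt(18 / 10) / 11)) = -135597 * sqrt(5) / 96224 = -3.15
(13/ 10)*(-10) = -13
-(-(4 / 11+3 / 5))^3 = 148877 / 166375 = 0.89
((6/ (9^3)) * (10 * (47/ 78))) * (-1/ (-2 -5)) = 470/ 66339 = 0.01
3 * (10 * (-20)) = -600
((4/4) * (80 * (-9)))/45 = -16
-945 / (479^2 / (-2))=1890 / 229441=0.01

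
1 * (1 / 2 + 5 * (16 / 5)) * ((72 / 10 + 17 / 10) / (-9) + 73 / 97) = -22693 / 5820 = -3.90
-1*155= -155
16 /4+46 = 50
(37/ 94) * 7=259/ 94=2.76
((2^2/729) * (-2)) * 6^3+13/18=-89/54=-1.65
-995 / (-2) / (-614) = -0.81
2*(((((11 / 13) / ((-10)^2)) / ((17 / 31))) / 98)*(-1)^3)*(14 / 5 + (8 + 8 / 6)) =-341 / 89250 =-0.00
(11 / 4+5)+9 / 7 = 253 / 28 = 9.04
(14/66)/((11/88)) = 56/33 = 1.70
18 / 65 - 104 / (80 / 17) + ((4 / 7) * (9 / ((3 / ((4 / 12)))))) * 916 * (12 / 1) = 5695981 / 910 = 6259.32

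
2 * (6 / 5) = 12 / 5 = 2.40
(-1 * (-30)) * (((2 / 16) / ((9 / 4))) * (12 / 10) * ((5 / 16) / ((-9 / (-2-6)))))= 5 / 9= 0.56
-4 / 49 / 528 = -1 / 6468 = -0.00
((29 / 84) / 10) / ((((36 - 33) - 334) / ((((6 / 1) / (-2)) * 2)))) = 29 / 46340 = 0.00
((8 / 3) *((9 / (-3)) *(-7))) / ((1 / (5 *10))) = 2800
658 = 658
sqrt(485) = 22.02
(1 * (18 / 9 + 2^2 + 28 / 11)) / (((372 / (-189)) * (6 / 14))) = -6909 / 682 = -10.13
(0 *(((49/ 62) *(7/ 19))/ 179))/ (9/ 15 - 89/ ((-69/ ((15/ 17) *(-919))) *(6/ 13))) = 0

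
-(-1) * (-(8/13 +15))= -203/13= -15.62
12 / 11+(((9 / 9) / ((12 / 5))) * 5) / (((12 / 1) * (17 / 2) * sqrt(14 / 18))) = 25 * sqrt(7) / 2856+12 / 11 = 1.11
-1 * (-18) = 18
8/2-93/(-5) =113/5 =22.60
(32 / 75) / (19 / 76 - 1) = -0.57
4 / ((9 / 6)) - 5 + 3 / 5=-26 / 15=-1.73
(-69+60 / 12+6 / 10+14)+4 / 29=-7143 / 145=-49.26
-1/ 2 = -0.50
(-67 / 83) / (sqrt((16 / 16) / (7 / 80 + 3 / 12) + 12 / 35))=-201 * sqrt(82005) / 129646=-0.44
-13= -13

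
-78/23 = -3.39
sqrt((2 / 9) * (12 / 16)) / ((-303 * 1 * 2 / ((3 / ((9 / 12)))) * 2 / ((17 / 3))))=-17 * sqrt(6) / 5454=-0.01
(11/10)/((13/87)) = 957/130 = 7.36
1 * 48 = 48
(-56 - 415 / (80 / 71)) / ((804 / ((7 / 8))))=-15841 / 34304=-0.46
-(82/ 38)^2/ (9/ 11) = -18491/ 3249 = -5.69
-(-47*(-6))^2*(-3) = 238572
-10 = -10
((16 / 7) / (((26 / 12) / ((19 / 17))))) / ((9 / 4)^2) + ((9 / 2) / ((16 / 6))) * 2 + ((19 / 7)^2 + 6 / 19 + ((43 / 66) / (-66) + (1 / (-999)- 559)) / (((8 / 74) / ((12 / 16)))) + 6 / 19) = -166338419659369 / 43020065088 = -3866.53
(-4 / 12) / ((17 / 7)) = -7 / 51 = -0.14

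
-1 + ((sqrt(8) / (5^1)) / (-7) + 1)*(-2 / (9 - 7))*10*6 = -61 + 24*sqrt(2) / 7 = -56.15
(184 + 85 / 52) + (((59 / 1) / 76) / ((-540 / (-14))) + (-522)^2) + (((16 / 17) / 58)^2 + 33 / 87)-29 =17676886278712691 / 64835751240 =272641.03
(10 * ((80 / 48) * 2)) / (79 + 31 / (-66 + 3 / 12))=26300 / 61959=0.42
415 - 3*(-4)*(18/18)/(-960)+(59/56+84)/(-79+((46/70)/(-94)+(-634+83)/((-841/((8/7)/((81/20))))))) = 20170712621683/48732305360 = 413.91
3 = 3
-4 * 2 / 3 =-2.67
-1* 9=-9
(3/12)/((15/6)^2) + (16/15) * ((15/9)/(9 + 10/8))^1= 1969/9225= 0.21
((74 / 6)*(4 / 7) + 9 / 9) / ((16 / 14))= 7.04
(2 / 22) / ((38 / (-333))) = -0.80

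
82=82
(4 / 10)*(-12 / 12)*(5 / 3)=-2 / 3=-0.67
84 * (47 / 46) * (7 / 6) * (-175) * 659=-265593475 / 23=-11547542.39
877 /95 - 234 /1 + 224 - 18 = -1783 /95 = -18.77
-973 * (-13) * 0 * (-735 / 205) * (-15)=0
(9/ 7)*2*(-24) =-432/ 7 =-61.71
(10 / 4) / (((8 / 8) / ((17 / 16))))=2.66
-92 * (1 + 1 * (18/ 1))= -1748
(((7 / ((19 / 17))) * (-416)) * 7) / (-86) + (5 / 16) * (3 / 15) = 2773041 / 13072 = 212.14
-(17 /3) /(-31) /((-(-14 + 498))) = -17 /45012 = -0.00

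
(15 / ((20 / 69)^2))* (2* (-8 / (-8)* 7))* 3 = 299943 / 40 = 7498.58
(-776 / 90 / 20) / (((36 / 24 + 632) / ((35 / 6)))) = -97 / 24435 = -0.00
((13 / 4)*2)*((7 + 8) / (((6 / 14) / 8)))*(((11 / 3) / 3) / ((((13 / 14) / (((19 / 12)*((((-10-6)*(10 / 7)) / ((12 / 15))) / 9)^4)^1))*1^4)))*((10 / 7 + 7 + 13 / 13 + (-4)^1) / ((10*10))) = 1270720000000 / 60761421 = 20913.27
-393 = -393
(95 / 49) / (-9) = -95 / 441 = -0.22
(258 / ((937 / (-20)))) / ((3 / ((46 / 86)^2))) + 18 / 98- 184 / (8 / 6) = -273121963 / 1974259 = -138.34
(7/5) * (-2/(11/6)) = -84/55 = -1.53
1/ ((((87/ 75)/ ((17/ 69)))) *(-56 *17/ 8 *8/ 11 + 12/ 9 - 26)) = -935/ 489578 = -0.00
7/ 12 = 0.58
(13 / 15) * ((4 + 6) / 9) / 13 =2 / 27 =0.07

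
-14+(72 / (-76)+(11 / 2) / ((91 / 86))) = -16857 / 1729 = -9.75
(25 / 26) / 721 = 25 / 18746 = 0.00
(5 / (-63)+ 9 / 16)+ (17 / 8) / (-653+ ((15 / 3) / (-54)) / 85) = 0.48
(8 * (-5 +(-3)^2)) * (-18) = -576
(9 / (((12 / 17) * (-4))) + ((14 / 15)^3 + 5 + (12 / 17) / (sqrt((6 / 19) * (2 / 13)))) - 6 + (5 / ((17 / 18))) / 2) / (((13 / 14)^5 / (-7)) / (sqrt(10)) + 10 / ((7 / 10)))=-676031372249830912 / 13276725386350641309 - 58338256636175698 * sqrt(10) / 1659590673293830163625 + 2795664010048 * sqrt(7410) / 491730569864838567 + 4049565169664000 * sqrt(741) / 491730569864838567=0.17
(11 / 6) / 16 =11 / 96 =0.11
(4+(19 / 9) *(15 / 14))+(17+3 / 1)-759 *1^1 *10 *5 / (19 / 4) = -6354643 / 798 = -7963.21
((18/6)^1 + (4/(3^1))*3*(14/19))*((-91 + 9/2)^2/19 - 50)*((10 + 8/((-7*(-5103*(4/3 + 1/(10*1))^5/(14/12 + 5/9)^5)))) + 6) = 793222467350480899678/24245199431124651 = 32716.68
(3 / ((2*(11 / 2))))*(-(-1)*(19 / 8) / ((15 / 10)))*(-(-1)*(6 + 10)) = 6.91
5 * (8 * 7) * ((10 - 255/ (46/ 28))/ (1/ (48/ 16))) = -2805600/ 23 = -121982.61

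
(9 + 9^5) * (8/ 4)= 118116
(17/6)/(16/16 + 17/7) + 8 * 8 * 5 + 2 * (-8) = 43895/144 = 304.83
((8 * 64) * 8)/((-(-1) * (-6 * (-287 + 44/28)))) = 7168/2997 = 2.39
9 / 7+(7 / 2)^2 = 379 / 28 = 13.54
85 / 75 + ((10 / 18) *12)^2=2051 / 45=45.58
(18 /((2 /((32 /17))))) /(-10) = -144 /85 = -1.69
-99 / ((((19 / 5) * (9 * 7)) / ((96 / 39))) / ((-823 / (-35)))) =-289696 / 12103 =-23.94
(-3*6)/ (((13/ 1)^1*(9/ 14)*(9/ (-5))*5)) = 28/ 117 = 0.24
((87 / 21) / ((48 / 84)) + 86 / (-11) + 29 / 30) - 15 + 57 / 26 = -106471 / 8580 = -12.41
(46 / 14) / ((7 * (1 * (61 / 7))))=23 / 427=0.05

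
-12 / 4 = -3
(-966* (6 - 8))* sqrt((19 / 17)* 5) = 1932* sqrt(1615) / 17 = 4567.14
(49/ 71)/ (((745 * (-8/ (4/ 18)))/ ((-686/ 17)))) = 16807/ 16185870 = 0.00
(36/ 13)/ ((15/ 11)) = 132/ 65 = 2.03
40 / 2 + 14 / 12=127 / 6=21.17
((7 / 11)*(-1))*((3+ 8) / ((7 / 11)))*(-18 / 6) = 33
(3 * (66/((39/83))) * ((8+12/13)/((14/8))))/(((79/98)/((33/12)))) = 97858992/13351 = 7329.71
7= 7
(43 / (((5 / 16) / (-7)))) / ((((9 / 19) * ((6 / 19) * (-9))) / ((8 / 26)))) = 3477152 / 15795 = 220.14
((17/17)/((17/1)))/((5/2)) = 2/85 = 0.02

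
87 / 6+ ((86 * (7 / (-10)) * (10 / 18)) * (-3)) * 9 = 1835 / 2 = 917.50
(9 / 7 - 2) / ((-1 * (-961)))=-5 / 6727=-0.00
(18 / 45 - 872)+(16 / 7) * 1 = -30426 / 35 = -869.31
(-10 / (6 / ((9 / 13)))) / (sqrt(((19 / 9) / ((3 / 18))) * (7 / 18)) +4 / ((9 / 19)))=-540 / 3679 +135 * sqrt(399) / 69901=-0.11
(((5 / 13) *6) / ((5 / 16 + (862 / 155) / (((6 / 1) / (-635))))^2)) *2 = 132848640 / 9960565640077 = 0.00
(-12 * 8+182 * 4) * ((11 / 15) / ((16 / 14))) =6083 / 15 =405.53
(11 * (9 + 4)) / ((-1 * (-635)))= 143 / 635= 0.23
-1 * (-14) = 14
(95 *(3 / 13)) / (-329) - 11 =-11.07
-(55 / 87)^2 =-3025 / 7569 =-0.40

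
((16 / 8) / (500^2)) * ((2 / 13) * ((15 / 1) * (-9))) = -27 / 162500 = -0.00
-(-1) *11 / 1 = 11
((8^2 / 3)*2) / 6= 64 / 9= 7.11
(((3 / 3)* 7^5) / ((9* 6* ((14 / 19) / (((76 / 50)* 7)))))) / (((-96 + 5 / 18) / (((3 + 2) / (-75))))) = 6067327 / 1938375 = 3.13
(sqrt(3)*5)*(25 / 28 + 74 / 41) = 15485*sqrt(3) / 1148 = 23.36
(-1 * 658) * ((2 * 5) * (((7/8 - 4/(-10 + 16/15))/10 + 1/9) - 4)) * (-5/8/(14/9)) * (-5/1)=212932325/4288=49657.73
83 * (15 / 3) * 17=7055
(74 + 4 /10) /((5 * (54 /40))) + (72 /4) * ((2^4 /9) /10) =128 /9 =14.22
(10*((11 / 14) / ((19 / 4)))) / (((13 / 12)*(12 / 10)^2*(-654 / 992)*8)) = -341000 / 1696149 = -0.20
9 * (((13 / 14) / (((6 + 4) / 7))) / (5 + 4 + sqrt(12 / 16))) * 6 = 2106 / 535- 117 * sqrt(3) / 535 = 3.56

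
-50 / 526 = -25 / 263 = -0.10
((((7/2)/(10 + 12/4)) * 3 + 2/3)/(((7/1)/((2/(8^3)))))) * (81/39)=1035/605696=0.00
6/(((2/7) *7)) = 3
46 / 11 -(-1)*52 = 56.18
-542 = -542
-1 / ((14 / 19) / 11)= -209 / 14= -14.93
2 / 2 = 1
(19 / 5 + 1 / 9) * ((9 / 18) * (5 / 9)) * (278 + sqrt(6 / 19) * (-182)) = 24464 / 81- 16016 * sqrt(114) / 1539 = 190.91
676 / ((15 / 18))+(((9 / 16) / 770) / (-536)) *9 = 5356775343 / 6603520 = 811.20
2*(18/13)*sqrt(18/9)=36*sqrt(2)/13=3.92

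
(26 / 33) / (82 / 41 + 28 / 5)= 65 / 627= 0.10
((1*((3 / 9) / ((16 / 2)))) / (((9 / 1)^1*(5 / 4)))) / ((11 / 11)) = 1 / 270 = 0.00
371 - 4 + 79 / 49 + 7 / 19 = 343521 / 931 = 368.98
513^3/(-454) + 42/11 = -1485043599/4994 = -297365.56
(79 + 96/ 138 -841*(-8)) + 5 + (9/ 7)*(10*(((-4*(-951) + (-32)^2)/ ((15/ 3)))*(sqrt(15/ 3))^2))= 11090804/ 161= 68886.98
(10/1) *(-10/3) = -100/3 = -33.33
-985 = -985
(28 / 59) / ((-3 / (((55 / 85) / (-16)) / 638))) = 7 / 698088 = 0.00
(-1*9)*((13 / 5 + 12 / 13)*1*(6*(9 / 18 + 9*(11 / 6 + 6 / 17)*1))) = -4241538 / 1105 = -3838.50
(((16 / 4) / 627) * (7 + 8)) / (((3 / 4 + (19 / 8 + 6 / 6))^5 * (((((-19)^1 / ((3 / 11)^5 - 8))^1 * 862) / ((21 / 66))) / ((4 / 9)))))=0.00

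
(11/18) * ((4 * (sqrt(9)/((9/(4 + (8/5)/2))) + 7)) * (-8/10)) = -3784/225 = -16.82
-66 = -66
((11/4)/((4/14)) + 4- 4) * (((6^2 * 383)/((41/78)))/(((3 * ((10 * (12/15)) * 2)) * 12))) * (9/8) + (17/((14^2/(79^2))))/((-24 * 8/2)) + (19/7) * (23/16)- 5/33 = 16674018833/33944064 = 491.22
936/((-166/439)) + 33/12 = -820895/332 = -2472.58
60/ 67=0.90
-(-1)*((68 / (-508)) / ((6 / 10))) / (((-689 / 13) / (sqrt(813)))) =0.12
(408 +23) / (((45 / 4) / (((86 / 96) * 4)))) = 137.28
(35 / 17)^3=42875 / 4913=8.73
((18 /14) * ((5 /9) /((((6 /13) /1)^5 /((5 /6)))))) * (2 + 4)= 9282325 /54432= 170.53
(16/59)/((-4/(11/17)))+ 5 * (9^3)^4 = 1416384125452171/1003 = 1412147682404.96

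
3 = 3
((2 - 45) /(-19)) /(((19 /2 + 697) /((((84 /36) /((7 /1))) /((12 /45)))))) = 215 /53694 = 0.00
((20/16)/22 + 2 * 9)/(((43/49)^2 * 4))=3815189/650848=5.86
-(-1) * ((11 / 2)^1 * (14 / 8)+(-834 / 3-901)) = -9355 / 8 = -1169.38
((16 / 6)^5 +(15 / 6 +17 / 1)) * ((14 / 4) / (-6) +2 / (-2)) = -1425247 / 5832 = -244.38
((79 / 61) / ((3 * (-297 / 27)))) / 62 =-79 / 124806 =-0.00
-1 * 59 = -59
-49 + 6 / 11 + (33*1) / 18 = -3077 / 66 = -46.62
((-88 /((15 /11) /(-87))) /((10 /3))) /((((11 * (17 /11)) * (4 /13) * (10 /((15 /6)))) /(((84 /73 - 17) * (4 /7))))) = -158336607 /217175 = -729.07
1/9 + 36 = 325/9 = 36.11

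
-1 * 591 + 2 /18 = -590.89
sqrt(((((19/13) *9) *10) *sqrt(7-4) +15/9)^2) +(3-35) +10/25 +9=-314/15 +1710 *sqrt(3)/13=206.90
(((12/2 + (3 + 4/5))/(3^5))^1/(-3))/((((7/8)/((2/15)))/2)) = -224/54675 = -0.00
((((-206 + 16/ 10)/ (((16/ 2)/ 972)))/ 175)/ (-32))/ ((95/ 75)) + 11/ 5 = 86657/ 15200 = 5.70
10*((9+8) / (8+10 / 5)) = 17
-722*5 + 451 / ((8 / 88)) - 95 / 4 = 5309 / 4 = 1327.25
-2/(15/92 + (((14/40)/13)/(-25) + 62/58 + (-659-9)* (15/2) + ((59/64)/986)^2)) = 0.00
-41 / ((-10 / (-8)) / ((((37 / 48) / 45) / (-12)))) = 1517 / 32400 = 0.05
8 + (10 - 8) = 10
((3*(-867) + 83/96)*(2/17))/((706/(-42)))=1747291/96016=18.20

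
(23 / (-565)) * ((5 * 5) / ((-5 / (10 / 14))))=115 / 791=0.15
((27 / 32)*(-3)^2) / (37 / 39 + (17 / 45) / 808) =14357655 / 1794644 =8.00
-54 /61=-0.89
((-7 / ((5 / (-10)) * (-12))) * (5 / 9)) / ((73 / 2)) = -35 / 1971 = -0.02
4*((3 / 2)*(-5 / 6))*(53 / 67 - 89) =29550 / 67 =441.04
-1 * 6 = -6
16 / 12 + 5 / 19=91 / 57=1.60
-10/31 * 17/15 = -34/93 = -0.37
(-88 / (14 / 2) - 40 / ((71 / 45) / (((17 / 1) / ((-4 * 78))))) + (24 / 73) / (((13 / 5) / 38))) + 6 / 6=-2539854 / 471653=-5.39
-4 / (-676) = 1 / 169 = 0.01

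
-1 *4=-4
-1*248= -248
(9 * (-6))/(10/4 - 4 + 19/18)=243/2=121.50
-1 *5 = -5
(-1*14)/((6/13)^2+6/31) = -36673/1065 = -34.43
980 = 980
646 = 646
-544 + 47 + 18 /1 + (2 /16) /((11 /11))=-3831 /8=-478.88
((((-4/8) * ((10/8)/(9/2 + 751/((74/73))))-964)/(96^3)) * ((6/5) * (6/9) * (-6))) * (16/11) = 0.01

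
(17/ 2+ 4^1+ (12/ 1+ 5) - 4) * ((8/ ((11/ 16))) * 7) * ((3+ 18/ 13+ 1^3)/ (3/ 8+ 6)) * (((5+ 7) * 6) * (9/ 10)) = 16257024/ 143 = 113685.48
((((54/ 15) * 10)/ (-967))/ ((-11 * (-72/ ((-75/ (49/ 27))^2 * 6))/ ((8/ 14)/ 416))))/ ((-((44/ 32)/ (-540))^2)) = 28697814000000/ 281214740807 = 102.05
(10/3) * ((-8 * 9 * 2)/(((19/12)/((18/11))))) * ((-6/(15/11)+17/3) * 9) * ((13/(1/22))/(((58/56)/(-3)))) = 135862272/29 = 4684905.93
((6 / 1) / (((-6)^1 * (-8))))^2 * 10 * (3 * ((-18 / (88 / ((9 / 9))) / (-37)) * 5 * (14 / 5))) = 945 / 26048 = 0.04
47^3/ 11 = 103823/ 11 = 9438.45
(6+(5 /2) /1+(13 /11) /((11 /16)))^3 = 15124197817 /14172488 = 1067.15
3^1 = 3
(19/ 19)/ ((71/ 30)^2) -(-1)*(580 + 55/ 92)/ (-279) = -27351535/ 14376932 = -1.90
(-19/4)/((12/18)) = -57/8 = -7.12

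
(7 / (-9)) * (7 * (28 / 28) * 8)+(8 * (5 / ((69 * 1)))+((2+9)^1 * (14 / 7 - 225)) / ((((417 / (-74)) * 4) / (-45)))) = -284285993 / 57546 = -4940.15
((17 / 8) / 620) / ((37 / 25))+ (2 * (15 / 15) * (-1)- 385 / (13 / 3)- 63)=-73406895 / 477152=-153.84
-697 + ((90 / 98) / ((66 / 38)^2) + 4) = -4106992 / 5929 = -692.70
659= 659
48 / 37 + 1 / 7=373 / 259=1.44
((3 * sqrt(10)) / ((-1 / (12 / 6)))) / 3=-6.32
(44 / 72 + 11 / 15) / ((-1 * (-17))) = 121 / 1530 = 0.08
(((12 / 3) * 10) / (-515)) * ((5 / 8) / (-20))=1 / 412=0.00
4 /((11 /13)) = 52 /11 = 4.73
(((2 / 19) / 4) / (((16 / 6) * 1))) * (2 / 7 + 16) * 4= 9 / 14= 0.64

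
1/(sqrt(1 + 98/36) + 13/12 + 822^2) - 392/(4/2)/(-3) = 12885676857619736/197229743352915 - 24*sqrt(134)/65743247784305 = 65.33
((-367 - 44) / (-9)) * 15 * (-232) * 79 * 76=-954155680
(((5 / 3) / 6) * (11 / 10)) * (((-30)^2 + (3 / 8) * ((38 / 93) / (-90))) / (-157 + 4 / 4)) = -110483791 / 62674560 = -1.76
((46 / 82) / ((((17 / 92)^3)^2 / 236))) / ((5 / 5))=3291294947295232 / 989640329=3325748.61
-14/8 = -7/4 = -1.75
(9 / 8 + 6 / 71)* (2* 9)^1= 6183 / 284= 21.77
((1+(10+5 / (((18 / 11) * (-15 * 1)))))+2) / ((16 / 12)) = 691 / 72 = 9.60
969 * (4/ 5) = 3876/ 5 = 775.20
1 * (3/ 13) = 3/ 13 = 0.23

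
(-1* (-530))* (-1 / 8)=-265 / 4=-66.25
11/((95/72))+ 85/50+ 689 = 132817/190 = 699.04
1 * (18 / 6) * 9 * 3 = 81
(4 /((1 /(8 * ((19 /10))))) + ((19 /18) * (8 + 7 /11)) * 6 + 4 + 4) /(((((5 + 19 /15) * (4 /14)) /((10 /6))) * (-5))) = -142639 /6204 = -22.99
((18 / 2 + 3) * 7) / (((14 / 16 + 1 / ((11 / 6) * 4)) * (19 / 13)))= 96096 / 1691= 56.83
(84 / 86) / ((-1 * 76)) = -21 / 1634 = -0.01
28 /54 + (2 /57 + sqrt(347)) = 284 /513 + sqrt(347) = 19.18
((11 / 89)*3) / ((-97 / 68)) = -2244 / 8633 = -0.26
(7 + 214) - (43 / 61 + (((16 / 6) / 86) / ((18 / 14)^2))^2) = 1467180010862 / 6660077661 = 220.29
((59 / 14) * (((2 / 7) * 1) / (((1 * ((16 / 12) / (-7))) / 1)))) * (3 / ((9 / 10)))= -295 / 14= -21.07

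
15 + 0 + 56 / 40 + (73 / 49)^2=223527 / 12005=18.62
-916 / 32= -229 / 8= -28.62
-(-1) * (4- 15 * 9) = -131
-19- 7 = -26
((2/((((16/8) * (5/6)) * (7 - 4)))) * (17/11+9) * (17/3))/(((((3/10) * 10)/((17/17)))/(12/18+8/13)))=39440/3861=10.21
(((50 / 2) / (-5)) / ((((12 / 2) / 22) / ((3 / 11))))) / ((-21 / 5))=25 / 21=1.19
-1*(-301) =301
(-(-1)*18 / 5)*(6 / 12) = 9 / 5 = 1.80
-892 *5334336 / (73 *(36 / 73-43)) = 4758227712 / 3103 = 1533428.20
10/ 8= 5/ 4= 1.25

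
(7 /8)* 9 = 63 /8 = 7.88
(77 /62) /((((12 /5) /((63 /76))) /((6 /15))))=1617 /9424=0.17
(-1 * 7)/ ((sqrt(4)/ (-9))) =63/ 2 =31.50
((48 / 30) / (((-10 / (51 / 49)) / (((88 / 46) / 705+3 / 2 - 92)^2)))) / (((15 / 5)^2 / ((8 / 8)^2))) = -2988256364057 / 19719466875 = -151.54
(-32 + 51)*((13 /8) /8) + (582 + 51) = 40759 /64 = 636.86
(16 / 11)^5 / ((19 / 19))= 6.51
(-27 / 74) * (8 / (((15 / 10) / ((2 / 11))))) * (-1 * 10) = 1440 / 407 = 3.54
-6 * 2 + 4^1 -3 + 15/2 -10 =-27/2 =-13.50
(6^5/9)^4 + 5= 557256278021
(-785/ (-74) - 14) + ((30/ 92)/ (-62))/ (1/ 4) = -180073/ 52762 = -3.41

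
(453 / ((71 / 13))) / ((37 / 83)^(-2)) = 16.48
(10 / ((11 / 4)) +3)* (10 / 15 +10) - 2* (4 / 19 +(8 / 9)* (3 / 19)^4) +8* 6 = 509042792 / 4300593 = 118.37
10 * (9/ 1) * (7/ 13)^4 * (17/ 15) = 244902/ 28561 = 8.57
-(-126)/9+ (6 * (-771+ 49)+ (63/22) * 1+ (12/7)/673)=-447229099/103642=-4315.13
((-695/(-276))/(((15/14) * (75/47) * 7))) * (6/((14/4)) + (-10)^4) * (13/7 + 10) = 825287758/33075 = 24952.01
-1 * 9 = -9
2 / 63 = 0.03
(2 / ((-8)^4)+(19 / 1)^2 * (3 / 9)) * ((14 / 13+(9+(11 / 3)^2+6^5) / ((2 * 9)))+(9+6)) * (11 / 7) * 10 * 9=9619653743645 / 1257984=7646880.84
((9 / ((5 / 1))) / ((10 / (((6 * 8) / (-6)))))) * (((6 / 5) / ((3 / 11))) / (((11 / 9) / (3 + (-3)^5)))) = 31104 / 25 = 1244.16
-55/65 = -11/13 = -0.85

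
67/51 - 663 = -33746/51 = -661.69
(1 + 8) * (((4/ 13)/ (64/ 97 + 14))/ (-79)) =-194/ 81133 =-0.00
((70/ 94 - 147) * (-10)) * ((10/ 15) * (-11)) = -1512280/ 141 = -10725.39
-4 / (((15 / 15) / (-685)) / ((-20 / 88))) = -6850 / 11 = -622.73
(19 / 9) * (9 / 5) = 19 / 5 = 3.80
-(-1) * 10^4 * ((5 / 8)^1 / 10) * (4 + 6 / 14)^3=18619375 / 343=54283.89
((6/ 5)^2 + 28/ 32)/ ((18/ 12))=463/ 300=1.54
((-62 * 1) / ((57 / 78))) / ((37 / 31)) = -49972 / 703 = -71.08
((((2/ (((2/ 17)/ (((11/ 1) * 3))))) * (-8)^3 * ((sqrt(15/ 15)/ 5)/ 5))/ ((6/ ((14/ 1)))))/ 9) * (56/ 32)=-1172864/ 225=-5212.73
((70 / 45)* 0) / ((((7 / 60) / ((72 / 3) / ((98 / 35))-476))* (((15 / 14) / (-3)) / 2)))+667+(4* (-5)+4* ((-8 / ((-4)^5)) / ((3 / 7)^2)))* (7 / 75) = 14367223 / 21600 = 665.15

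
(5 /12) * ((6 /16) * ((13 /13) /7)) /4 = 5 /896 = 0.01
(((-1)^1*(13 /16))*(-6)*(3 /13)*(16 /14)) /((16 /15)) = 135 /112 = 1.21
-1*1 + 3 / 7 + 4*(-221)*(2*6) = -74260 / 7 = -10608.57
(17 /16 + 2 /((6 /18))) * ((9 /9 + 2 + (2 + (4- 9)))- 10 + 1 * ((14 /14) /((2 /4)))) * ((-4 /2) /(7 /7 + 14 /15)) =1695 /29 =58.45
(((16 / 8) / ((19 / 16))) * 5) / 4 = 40 / 19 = 2.11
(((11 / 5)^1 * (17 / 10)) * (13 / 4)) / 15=2431 / 3000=0.81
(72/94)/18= 2/47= 0.04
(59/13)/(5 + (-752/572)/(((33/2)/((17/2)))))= 21417/20399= 1.05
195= 195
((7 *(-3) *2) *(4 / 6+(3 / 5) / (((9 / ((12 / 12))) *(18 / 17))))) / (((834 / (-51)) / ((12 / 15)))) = 46886 / 31275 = 1.50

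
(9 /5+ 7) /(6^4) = 11 /1620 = 0.01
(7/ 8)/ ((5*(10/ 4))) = 7/ 100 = 0.07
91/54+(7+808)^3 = 29232542341/54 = 541343376.69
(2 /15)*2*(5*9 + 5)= 40 /3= 13.33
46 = 46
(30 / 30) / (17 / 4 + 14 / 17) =68 / 345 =0.20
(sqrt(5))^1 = sqrt(5) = 2.24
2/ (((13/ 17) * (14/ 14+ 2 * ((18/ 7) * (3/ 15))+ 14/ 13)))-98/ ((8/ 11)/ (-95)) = 12802.09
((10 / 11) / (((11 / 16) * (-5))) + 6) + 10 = 1904 / 121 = 15.74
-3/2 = -1.50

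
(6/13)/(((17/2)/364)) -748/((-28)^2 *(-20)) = 1320299/66640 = 19.81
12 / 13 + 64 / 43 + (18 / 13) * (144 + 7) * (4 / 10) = 240488 / 2795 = 86.04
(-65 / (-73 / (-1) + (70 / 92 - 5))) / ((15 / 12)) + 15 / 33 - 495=-17233032 / 34793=-495.30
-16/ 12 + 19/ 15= -1/ 15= -0.07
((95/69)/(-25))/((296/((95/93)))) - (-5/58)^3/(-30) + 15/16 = 43420125391/46325247048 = 0.94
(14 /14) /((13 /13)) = 1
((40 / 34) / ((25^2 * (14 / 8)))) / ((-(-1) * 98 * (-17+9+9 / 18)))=-16 / 10933125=-0.00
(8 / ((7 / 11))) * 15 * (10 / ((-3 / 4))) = -17600 / 7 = -2514.29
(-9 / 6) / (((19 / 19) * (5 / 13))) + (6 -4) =-19 / 10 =-1.90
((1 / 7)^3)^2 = 1 / 117649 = 0.00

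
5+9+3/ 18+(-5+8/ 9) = 181/ 18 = 10.06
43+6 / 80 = 1723 / 40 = 43.08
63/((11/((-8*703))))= -354312/11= -32210.18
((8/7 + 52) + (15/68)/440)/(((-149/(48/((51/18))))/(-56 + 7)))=296.08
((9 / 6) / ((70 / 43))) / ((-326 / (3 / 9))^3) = -43 / 43653929760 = -0.00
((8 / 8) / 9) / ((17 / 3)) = 1 / 51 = 0.02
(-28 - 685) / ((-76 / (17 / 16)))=9.97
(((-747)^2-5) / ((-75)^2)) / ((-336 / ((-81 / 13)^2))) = -33898743 / 2957500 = -11.46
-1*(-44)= 44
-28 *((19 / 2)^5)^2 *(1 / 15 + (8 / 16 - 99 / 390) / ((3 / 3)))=-2617965292081027 / 49920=-52443214985.60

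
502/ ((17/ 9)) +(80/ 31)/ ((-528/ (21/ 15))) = 4621795/ 17391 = 265.76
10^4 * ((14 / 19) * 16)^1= 2240000 / 19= 117894.74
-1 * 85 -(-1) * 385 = 300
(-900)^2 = 810000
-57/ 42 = -19/ 14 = -1.36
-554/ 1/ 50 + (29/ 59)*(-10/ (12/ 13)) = -145183/ 8850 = -16.40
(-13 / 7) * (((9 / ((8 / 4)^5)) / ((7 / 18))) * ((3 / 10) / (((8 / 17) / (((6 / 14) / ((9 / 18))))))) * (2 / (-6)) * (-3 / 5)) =-0.15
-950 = -950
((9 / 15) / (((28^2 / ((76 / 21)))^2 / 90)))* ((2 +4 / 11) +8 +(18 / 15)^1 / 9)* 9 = 1406817 / 12941390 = 0.11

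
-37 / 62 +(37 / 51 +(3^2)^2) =256529 / 3162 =81.13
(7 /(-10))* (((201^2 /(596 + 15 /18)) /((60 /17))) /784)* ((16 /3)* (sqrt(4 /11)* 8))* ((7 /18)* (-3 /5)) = 152626* sqrt(11) /4923875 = 0.10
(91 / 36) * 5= 455 / 36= 12.64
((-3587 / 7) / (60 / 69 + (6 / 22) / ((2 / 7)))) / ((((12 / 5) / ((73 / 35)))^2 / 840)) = -24180630595 / 135681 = -178216.78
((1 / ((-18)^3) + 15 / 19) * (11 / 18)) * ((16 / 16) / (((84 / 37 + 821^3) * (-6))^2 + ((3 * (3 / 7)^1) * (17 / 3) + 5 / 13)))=119853843109 / 2739365039430803895404058549792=0.00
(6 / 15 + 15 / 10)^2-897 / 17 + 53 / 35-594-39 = -8099621 / 11900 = -680.64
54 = 54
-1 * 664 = -664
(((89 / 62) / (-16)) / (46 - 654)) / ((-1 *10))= -89 / 6031360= -0.00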